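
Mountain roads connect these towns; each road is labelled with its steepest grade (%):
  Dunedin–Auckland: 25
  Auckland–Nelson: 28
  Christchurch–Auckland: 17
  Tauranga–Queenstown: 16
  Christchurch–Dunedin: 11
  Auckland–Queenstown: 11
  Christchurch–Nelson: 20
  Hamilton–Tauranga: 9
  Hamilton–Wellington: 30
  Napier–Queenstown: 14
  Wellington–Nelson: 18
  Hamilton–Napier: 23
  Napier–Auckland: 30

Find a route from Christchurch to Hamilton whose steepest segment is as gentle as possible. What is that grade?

17

Checking several routes:
Christchurch - Dunedin - Auckland - Queenstown - Tauranga - Hamilton: max(11, 25, 11, 16, 9) = 25
Christchurch - Auckland - Queenstown - Tauranga - Hamilton: max(17, 11, 16, 9) = 17
Christchurch - Auckland - Queenstown - Napier - Hamilton: max(17, 11, 14, 23) = 23
Christchurch - Dunedin - Auckland - Queenstown - Napier - Hamilton: max(11, 25, 11, 14, 23) = 25
Smallest bottleneck: 17%.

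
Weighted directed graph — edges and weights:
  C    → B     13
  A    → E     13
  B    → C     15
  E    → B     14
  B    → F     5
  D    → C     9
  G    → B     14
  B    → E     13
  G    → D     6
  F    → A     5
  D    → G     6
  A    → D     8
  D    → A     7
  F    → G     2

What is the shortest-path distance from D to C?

9

Paths from D to C:
D → A → E → B → C: 7 + 13 + 14 + 15 = 49
D → C: 9
D → G → B → C: 6 + 14 + 15 = 35
Shortest: 9.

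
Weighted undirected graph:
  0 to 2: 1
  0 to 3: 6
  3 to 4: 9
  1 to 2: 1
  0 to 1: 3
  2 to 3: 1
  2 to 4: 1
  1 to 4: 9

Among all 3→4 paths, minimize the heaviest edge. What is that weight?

1

Some routes from 3 to 4:
3-0-2-4: max(6, 1, 1) = 6
3-4: max(9) = 9
3-2-4: max(1, 1) = 1
3-0-1-2-4: max(6, 3, 1, 1) = 6
Smallest bottleneck: 1.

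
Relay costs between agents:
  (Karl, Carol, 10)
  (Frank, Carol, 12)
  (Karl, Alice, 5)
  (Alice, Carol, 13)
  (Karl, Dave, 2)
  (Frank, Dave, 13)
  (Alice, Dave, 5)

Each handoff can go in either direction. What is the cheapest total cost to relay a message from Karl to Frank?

Some routes from Karl to Frank:
Karl→Carol→Frank: 10 + 12 = 22
Karl→Dave→Frank: 2 + 13 = 15
Karl→Alice→Dave→Frank: 5 + 5 + 13 = 23
The minimum is 15.

15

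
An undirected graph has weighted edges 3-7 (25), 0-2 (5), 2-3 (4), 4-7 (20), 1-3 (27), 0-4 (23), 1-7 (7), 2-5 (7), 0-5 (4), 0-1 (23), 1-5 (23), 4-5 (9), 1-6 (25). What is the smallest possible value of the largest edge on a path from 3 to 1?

Comparing a few candidate routes:
3 -> 2 -> 0 -> 5 -> 4 -> 7 -> 1: max(4, 5, 4, 9, 20, 7) = 20
3 -> 2 -> 5 -> 4 -> 7 -> 1: max(4, 7, 9, 20, 7) = 20
3 -> 2 -> 0 -> 5 -> 1: max(4, 5, 4, 23) = 23
Best route has worst link 20.

20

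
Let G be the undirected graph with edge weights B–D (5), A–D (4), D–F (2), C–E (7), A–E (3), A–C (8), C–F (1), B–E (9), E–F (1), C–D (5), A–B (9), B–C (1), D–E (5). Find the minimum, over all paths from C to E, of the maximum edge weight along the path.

A few of the C→E routes:
C-B-D-A-E: max(1, 5, 4, 3) = 5
C-F-E: max(1, 1) = 1
C-F-D-A-E: max(1, 2, 4, 3) = 4
C-B-D-E: max(1, 5, 5) = 5
Best route has worst link 1.

1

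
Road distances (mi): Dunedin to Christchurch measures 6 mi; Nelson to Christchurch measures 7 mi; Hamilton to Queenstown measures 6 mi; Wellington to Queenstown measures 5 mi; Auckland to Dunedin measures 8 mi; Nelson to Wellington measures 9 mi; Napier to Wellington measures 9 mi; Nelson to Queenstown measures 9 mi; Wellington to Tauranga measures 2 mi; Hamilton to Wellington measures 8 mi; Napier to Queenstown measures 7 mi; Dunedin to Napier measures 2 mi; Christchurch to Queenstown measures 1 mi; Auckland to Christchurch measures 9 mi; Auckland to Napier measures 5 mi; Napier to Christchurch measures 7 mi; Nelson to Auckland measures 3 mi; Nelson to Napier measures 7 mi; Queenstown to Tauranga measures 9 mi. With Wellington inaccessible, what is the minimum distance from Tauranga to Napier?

16

A few of the Tauranga→Napier routes:
Tauranga→Queenstown→Napier: 9 + 7 = 16
Tauranga→Queenstown→Christchurch→Napier: 9 + 1 + 7 = 17
Tauranga→Queenstown→Christchurch→Dunedin→Napier: 9 + 1 + 6 + 2 = 18
Tauranga→Queenstown→Christchurch→Auckland→Napier: 9 + 1 + 9 + 5 = 24
The minimum is 16 mi.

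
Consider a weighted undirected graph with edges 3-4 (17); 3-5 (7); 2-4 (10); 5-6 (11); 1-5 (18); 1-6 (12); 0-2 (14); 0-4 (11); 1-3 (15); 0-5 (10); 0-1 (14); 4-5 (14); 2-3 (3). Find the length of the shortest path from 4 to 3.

A few of the 4→3 routes:
4 -> 0 -> 5 -> 3: 11 + 10 + 7 = 28
4 -> 2 -> 3: 10 + 3 = 13
4 -> 5 -> 3: 14 + 7 = 21
4 -> 3: 17
Shortest: 13.

13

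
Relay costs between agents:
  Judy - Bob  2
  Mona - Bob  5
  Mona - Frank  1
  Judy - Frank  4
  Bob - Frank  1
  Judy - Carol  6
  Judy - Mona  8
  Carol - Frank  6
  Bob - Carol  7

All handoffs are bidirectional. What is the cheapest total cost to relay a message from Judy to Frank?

3

Comparing a few candidate routes:
Judy -> Bob -> Frank: 2 + 1 = 3
Judy -> Frank: 4
Judy -> Mona -> Frank: 8 + 1 = 9
Judy -> Bob -> Mona -> Frank: 2 + 5 + 1 = 8
Best route has total 3.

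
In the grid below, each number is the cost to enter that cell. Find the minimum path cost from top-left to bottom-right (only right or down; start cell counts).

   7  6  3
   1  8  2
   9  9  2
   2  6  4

24

One optimal route is (0,0)→(0,1)→(0,2)→(1,2)→(2,2)→(3,2).
Its cost is 7 + 6 + 3 + 2 + 2 + 4 = 24.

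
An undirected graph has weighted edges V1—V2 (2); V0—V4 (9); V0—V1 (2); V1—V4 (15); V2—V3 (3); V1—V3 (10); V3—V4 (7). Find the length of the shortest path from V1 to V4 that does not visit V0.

Paths from V1 to V4 avoiding V0:
V1 - V2 - V3 - V4: 2 + 3 + 7 = 12
V1 - V4: 15
V1 - V3 - V4: 10 + 7 = 17
The minimum is 12.

12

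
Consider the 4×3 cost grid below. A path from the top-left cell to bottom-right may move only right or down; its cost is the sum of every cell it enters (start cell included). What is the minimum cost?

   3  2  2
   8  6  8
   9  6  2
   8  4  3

20

Cheapest: r0c0 r0c1 r0c2 r1c2 r2c2 r3c2
  3 + 2 + 2 + 8 + 2 + 3 = 20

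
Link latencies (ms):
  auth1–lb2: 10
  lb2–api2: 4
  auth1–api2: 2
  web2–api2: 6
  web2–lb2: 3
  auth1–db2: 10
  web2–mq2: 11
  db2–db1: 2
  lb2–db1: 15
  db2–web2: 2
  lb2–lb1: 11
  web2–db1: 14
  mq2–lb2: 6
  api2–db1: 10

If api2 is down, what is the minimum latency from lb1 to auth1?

21

A few of the lb1→auth1 routes:
lb1 - lb2 - db1 - web2 - db2 - auth1: 11 + 15 + 14 + 2 + 10 = 52
lb1 - lb2 - web2 - db2 - auth1: 11 + 3 + 2 + 10 = 26
lb1 - lb2 - web2 - db1 - db2 - auth1: 11 + 3 + 14 + 2 + 10 = 40
lb1 - lb2 - auth1: 11 + 10 = 21
lb1 - lb2 - mq2 - web2 - db2 - auth1: 11 + 6 + 11 + 2 + 10 = 40
lb1 - lb2 - db1 - db2 - auth1: 11 + 15 + 2 + 10 = 38
Best route has total 21 ms.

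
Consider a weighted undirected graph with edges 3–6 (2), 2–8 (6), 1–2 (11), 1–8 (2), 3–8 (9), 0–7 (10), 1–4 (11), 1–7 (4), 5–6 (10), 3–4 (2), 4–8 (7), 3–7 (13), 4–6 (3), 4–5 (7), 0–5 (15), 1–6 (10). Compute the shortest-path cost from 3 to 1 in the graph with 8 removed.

12

Checking several routes:
3 -> 7 -> 1: 13 + 4 = 17
3 -> 4 -> 5 -> 6 -> 1: 2 + 7 + 10 + 10 = 29
3 -> 6 -> 1: 2 + 10 = 12
3 -> 4 -> 1: 2 + 11 = 13
3 -> 4 -> 6 -> 1: 2 + 3 + 10 = 15
3 -> 6 -> 4 -> 1: 2 + 3 + 11 = 16
Best route has total 12.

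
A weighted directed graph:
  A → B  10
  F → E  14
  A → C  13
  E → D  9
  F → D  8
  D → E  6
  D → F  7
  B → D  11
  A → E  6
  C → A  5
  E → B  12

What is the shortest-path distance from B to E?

17

Paths from B to E:
B→D→F→E: 11 + 7 + 14 = 32
B→D→E: 11 + 6 = 17
Shortest: 17.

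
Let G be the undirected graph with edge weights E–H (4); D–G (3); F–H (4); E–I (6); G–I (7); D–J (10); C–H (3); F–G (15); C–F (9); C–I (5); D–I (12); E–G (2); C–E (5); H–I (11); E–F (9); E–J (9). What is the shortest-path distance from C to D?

A few of the C→D routes:
C-I-E-G-D: 5 + 6 + 2 + 3 = 16
C-I-D: 5 + 12 = 17
C-E-G-D: 5 + 2 + 3 = 10
C-H-E-G-D: 3 + 4 + 2 + 3 = 12
C-I-G-D: 5 + 7 + 3 = 15
Best route has total 10.

10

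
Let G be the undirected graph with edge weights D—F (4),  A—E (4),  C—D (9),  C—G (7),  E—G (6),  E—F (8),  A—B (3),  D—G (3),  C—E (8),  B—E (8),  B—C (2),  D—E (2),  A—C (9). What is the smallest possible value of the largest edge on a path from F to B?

4

Some routes from F to B:
F→D→G→C→B: max(4, 3, 7, 2) = 7
F→D→G→E→A→B: max(4, 3, 6, 4, 3) = 6
F→D→E→A→B: max(4, 2, 4, 3) = 4
F→D→E→G→C→B: max(4, 2, 6, 7, 2) = 7
F→E→D→G→C→B: max(8, 2, 3, 7, 2) = 8
The minimum achievable maximum is 4.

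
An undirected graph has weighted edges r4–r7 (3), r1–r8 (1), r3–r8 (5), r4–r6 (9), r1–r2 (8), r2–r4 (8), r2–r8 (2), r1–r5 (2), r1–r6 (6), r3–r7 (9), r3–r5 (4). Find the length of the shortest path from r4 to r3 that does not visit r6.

12

A few of the r4→r3 routes:
r4 - r2 - r8 - r3: 8 + 2 + 5 = 15
r4 - r7 - r3: 3 + 9 = 12
r4 - r2 - r8 - r1 - r5 - r3: 8 + 2 + 1 + 2 + 4 = 17
Best route has total 12.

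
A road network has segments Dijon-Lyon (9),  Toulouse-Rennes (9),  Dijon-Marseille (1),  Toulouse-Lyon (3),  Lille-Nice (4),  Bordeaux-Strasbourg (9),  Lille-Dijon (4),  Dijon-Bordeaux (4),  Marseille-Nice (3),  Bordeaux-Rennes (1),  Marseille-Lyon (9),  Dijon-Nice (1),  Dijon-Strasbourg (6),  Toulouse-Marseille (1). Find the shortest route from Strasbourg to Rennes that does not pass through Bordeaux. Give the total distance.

17

Checking several routes:
Strasbourg - Dijon - Nice - Marseille - Toulouse - Rennes: 6 + 1 + 3 + 1 + 9 = 20
Strasbourg - Dijon - Lyon - Toulouse - Rennes: 6 + 9 + 3 + 9 = 27
Strasbourg - Dijon - Lille - Nice - Marseille - Toulouse - Rennes: 6 + 4 + 4 + 3 + 1 + 9 = 27
Strasbourg - Dijon - Nice - Marseille - Lyon - Toulouse - Rennes: 6 + 1 + 3 + 9 + 3 + 9 = 31
Strasbourg - Dijon - Marseille - Toulouse - Rennes: 6 + 1 + 1 + 9 = 17
Strasbourg - Dijon - Marseille - Lyon - Toulouse - Rennes: 6 + 1 + 9 + 3 + 9 = 28
Shortest: 17 km.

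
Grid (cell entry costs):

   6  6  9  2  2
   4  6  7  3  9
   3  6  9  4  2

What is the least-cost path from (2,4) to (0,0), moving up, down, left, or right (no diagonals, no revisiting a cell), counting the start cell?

32

Path r2c4 → r2c3 → r1c3 → r0c3 → r0c2 → r0c1 → r0c0: 2 + 4 + 3 + 2 + 9 + 6 + 6 = 32.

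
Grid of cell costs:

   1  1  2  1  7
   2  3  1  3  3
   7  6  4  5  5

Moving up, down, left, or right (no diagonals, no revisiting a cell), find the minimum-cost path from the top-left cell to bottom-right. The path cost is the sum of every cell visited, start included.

16

Best path: [0,0] → [0,1] → [0,2] → [0,3] → [1,3] → [1,4] → [2,4]
Cost: 1 + 1 + 2 + 1 + 3 + 3 + 5 = 16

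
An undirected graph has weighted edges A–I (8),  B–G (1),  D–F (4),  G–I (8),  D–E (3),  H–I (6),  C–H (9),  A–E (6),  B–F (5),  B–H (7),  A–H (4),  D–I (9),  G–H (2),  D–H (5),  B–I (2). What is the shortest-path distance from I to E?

Some routes from I to E:
I-H-D-E: 6 + 5 + 3 = 14
I-B-G-H-D-E: 2 + 1 + 2 + 5 + 3 = 13
I-D-E: 9 + 3 = 12
I-B-F-D-E: 2 + 5 + 4 + 3 = 14
I-A-E: 8 + 6 = 14
Shortest: 12.

12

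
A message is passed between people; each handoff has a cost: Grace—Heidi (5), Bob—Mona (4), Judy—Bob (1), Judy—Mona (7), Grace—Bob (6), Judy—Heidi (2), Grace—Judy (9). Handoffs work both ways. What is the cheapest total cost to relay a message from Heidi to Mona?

7

Checking several routes:
Heidi -> Judy -> Bob -> Mona: 2 + 1 + 4 = 7
Heidi -> Judy -> Mona: 2 + 7 = 9
Heidi -> Grace -> Bob -> Mona: 5 + 6 + 4 = 15
Best route has total 7.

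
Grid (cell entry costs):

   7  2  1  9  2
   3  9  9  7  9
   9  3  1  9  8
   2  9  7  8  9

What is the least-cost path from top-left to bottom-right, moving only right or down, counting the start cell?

44

One optimal route is [0,0] → [0,1] → [0,2] → [1,2] → [2,2] → [3,2] → [3,3] → [3,4].
Its cost is 7 + 2 + 1 + 9 + 1 + 7 + 8 + 9 = 44.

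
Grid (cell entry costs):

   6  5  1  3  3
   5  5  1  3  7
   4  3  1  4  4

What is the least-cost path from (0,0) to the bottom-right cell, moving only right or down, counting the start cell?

Path r0c0 → r0c1 → r0c2 → r1c2 → r2c2 → r2c3 → r2c4: 6 + 5 + 1 + 1 + 1 + 4 + 4 = 22.

22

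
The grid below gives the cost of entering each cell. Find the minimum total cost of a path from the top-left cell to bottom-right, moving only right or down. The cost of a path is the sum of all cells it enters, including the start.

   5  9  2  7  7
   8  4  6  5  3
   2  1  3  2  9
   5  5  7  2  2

One optimal route is [0,0] → [1,0] → [2,0] → [2,1] → [2,2] → [2,3] → [3,3] → [3,4].
Its cost is 5 + 8 + 2 + 1 + 3 + 2 + 2 + 2 = 25.

25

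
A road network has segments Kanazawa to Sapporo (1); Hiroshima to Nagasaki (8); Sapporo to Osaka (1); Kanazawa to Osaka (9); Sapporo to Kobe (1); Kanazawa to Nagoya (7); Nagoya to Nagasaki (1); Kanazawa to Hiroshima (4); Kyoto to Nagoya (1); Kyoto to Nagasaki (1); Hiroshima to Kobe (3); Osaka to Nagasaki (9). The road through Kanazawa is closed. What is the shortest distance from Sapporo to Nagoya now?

Candidate routes:
Sapporo → Osaka → Nagasaki → Nagoya: 1 + 9 + 1 = 11
Sapporo → Osaka → Nagasaki → Kyoto → Nagoya: 1 + 9 + 1 + 1 = 12
Sapporo → Kobe → Hiroshima → Nagasaki → Kyoto → Nagoya: 1 + 3 + 8 + 1 + 1 = 14
Sapporo → Kobe → Hiroshima → Nagasaki → Nagoya: 1 + 3 + 8 + 1 = 13
The minimum is 11 mi.

11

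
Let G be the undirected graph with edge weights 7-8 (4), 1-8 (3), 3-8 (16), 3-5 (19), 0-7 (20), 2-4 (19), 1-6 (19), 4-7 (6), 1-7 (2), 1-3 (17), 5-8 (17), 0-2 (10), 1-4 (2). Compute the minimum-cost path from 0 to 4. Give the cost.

Paths from 0 to 4:
0 -> 7 -> 8 -> 1 -> 4: 20 + 4 + 3 + 2 = 29
0 -> 7 -> 8 -> 5 -> 3 -> 1 -> 4: 20 + 4 + 17 + 19 + 17 + 2 = 79
0 -> 2 -> 4: 10 + 19 = 29
0 -> 7 -> 4: 20 + 6 = 26
0 -> 7 -> 1 -> 4: 20 + 2 + 2 = 24
0 -> 7 -> 8 -> 3 -> 1 -> 4: 20 + 4 + 16 + 17 + 2 = 59
Shortest: 24.

24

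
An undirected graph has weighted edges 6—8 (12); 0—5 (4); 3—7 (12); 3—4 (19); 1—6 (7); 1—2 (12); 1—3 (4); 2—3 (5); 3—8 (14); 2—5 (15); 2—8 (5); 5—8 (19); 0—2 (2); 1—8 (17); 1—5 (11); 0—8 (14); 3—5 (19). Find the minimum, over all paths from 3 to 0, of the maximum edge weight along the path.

A few of the 3→0 routes:
3 - 1 - 2 - 0: max(4, 12, 2) = 12
3 - 1 - 6 - 8 - 2 - 0: max(4, 7, 12, 5, 2) = 12
3 - 2 - 8 - 6 - 1 - 5 - 0: max(5, 5, 12, 7, 11, 4) = 12
3 - 2 - 0: max(5, 2) = 5
3 - 2 - 1 - 5 - 0: max(5, 12, 11, 4) = 12
3 - 1 - 5 - 0: max(4, 11, 4) = 11
Best route has worst link 5.

5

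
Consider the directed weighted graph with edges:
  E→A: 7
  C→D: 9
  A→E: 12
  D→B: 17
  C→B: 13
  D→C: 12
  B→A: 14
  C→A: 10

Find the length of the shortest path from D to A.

Paths from D to A:
D→B→A: 17 + 14 = 31
D→C→B→A: 12 + 13 + 14 = 39
D→C→A: 12 + 10 = 22
Shortest: 22.

22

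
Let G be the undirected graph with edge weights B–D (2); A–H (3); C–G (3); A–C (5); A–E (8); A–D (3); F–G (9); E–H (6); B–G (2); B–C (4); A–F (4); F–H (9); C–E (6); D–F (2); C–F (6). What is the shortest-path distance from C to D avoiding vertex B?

A few of the C→D routes:
C -> A -> F -> D: 5 + 4 + 2 = 11
C -> F -> D: 6 + 2 = 8
C -> E -> A -> D: 6 + 8 + 3 = 17
C -> A -> D: 5 + 3 = 8
C -> G -> F -> D: 3 + 9 + 2 = 14
C -> F -> A -> D: 6 + 4 + 3 = 13
Best route has total 8.

8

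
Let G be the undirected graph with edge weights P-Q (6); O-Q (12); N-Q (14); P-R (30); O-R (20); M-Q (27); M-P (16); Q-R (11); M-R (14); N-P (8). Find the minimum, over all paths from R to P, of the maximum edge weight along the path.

11

Checking several routes:
R → Q → P: max(11, 6) = 11
R → O → Q → N → P: max(20, 12, 14, 8) = 20
R → M → P: max(14, 16) = 16
R → Q → N → P: max(11, 14, 8) = 14
Smallest bottleneck: 11.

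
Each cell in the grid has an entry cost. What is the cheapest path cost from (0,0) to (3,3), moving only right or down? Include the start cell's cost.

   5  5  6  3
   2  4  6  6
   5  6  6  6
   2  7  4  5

30

Take [0,0] [1,0] [2,0] [3,0] [3,1] [3,2] [3,3] for a total of 5 + 2 + 5 + 2 + 7 + 4 + 5 = 30.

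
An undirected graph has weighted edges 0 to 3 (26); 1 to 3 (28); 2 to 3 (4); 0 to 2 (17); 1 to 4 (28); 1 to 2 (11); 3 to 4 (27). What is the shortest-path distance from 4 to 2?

31

Comparing a few candidate routes:
4 -> 1 -> 3 -> 2: 28 + 28 + 4 = 60
4 -> 3 -> 2: 27 + 4 = 31
4 -> 1 -> 2: 28 + 11 = 39
The minimum is 31.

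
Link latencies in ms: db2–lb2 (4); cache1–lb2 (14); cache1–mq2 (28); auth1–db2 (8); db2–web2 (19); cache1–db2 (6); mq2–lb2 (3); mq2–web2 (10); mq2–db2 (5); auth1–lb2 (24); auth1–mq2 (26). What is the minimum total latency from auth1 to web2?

23

A few of the auth1→web2 routes:
auth1 → db2 → lb2 → mq2 → web2: 8 + 4 + 3 + 10 = 25
auth1 → db2 → mq2 → web2: 8 + 5 + 10 = 23
auth1 → db2 → web2: 8 + 19 = 27
auth1 → mq2 → web2: 26 + 10 = 36
The minimum is 23 ms.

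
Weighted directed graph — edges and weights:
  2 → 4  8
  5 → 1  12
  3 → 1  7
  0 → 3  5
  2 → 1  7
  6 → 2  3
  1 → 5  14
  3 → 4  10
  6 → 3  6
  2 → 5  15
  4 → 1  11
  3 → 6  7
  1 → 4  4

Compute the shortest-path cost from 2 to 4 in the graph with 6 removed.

Candidate routes:
2→4: 8
2→1→4: 7 + 4 = 11
2→5→1→4: 15 + 12 + 4 = 31
Best route has total 8.

8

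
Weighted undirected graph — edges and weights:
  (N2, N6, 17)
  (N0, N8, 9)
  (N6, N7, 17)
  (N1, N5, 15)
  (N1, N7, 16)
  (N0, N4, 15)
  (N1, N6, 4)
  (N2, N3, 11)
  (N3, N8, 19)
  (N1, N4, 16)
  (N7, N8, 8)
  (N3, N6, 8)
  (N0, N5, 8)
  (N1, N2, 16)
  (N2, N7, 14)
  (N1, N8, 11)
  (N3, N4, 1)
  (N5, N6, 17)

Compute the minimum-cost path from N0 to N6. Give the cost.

24

A few of the N0→N6 routes:
N0→N5→N6: 8 + 17 = 25
N0→N4→N3→N6: 15 + 1 + 8 = 24
N0→N5→N1→N6: 8 + 15 + 4 = 27
N0→N8→N1→N6: 9 + 11 + 4 = 24
The minimum is 24.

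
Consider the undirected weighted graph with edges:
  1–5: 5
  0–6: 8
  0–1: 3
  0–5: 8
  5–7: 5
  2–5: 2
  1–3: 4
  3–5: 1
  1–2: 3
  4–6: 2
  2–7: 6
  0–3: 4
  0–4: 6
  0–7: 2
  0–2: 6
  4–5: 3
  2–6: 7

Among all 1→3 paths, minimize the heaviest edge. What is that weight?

Checking several routes:
1→5→3: max(5, 1) = 5
1→0→7→5→3: max(3, 2, 5, 1) = 5
1→2→5→3: max(3, 2, 1) = 3
1→3: max(4) = 4
1→0→3: max(3, 4) = 4
1→2→5→7→0→3: max(3, 2, 5, 2, 4) = 5
The minimum achievable maximum is 3.

3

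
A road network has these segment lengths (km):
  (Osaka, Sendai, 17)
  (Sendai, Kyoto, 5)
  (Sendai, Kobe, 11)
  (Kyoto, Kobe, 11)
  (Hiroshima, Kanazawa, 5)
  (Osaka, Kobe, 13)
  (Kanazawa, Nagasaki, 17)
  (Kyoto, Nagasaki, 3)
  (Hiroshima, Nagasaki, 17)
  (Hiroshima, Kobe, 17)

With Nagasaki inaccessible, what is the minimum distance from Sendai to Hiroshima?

Paths from Sendai to Hiroshima avoiding Nagasaki:
Sendai-Kyoto-Kobe-Hiroshima: 5 + 11 + 17 = 33
Sendai-Osaka-Kobe-Hiroshima: 17 + 13 + 17 = 47
Sendai-Kobe-Hiroshima: 11 + 17 = 28
Shortest: 28 km.

28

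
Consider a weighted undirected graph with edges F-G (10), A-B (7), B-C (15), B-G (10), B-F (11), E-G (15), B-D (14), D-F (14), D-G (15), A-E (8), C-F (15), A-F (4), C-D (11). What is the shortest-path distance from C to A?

Checking several routes:
C -> D -> F -> A: 11 + 14 + 4 = 29
C -> B -> A: 15 + 7 = 22
C -> F -> A: 15 + 4 = 19
The minimum is 19.

19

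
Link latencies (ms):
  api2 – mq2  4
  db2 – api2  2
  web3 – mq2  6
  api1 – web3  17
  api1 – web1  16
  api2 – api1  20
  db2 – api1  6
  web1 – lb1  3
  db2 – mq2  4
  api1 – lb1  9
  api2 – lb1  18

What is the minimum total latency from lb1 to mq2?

19

Some routes from lb1 to mq2:
lb1 → api1 → db2 → mq2: 9 + 6 + 4 = 19
lb1 → api2 → mq2: 18 + 4 = 22
lb1 → api1 → db2 → api2 → mq2: 9 + 6 + 2 + 4 = 21
Best route has total 19 ms.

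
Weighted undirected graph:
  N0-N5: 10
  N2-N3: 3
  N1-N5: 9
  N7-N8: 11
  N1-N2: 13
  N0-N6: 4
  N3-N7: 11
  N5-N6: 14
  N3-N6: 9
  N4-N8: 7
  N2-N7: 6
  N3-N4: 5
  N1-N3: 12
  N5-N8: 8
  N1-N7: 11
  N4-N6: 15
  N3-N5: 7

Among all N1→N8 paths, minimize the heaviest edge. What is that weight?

9

A few of the N1→N8 routes:
N1→N5→N3→N2→N7→N8: max(9, 7, 3, 6, 11) = 11
N1→N5→N8: max(9, 8) = 9
N1→N5→N0→N6→N3→N4→N8: max(9, 10, 4, 9, 5, 7) = 10
N1→N5→N3→N7→N8: max(9, 7, 11, 11) = 11
N1→N5→N3→N4→N8: max(9, 7, 5, 7) = 9
Smallest bottleneck: 9.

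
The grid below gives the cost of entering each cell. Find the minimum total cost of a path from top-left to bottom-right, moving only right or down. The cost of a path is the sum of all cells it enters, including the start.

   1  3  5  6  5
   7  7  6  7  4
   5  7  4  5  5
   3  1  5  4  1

27

Best path: (0,0)→(1,0)→(2,0)→(3,0)→(3,1)→(3,2)→(3,3)→(3,4)
Cost: 1 + 7 + 5 + 3 + 1 + 5 + 4 + 1 = 27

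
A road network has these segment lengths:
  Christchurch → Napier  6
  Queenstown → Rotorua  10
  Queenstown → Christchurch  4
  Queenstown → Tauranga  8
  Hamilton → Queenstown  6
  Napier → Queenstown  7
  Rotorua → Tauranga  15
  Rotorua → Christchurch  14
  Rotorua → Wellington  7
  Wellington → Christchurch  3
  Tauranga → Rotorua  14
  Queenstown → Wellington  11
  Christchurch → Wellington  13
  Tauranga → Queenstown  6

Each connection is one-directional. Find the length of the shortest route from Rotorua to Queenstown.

Paths from Rotorua to Queenstown:
Rotorua -> Christchurch -> Napier -> Queenstown: 14 + 6 + 7 = 27
Rotorua -> Tauranga -> Queenstown: 15 + 6 = 21
Rotorua -> Wellington -> Christchurch -> Napier -> Queenstown: 7 + 3 + 6 + 7 = 23
The minimum is 21.

21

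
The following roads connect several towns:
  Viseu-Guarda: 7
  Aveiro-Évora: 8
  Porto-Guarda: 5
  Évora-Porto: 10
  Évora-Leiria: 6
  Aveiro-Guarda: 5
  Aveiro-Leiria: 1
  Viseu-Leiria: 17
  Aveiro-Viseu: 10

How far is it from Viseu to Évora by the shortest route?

17

Some routes from Viseu to Évora:
Viseu-Guarda-Aveiro-Leiria-Évora: 7 + 5 + 1 + 6 = 19
Viseu-Aveiro-Leiria-Évora: 10 + 1 + 6 = 17
Viseu-Aveiro-Évora: 10 + 8 = 18
Best route has total 17.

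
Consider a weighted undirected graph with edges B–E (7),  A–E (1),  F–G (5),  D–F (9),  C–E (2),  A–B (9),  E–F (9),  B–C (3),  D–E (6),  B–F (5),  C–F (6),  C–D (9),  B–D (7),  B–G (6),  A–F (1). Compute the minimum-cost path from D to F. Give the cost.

8

Some routes from D to F:
D→E→A→F: 6 + 1 + 1 = 8
D→F: 9
D→B→F: 7 + 5 = 12
Shortest: 8.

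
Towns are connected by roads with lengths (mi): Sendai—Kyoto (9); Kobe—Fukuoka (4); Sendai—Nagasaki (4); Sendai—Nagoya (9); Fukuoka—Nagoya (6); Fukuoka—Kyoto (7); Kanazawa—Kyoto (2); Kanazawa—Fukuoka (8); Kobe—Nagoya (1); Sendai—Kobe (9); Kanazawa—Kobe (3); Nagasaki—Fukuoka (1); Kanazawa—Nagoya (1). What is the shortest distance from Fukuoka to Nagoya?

5

Checking several routes:
Fukuoka-Kobe-Nagoya: 4 + 1 = 5
Fukuoka-Kobe-Kanazawa-Nagoya: 4 + 3 + 1 = 8
Fukuoka-Nagoya: 6
Fukuoka-Kanazawa-Nagoya: 8 + 1 = 9
Fukuoka-Kyoto-Kanazawa-Nagoya: 7 + 2 + 1 = 10
The minimum is 5 mi.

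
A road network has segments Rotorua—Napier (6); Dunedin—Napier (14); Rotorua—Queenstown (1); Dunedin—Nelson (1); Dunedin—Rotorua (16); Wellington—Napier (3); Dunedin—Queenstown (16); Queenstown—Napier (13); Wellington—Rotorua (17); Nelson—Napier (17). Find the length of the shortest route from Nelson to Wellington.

Checking several routes:
Nelson -> Dunedin -> Rotorua -> Napier -> Wellington: 1 + 16 + 6 + 3 = 26
Nelson -> Dunedin -> Napier -> Wellington: 1 + 14 + 3 = 18
Nelson -> Napier -> Wellington: 17 + 3 = 20
Shortest: 18 mi.

18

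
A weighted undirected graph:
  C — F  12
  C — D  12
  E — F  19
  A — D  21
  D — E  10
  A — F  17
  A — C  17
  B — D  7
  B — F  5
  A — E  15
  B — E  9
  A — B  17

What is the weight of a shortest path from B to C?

Some routes from B to C:
B - A - C: 17 + 17 = 34
B - D - C: 7 + 12 = 19
B - E - D - C: 9 + 10 + 12 = 31
B - F - C: 5 + 12 = 17
Shortest: 17.

17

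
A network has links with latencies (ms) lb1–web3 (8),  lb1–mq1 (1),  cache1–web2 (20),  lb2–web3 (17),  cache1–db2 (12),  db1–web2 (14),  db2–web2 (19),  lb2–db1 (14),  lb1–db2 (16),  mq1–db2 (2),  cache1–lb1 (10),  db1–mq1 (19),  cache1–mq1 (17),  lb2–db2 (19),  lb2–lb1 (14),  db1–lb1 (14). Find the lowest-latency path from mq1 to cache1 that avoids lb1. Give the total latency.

A few of the mq1→cache1 routes:
mq1 → db2 → web2 → cache1: 2 + 19 + 20 = 41
mq1 → cache1: 17
mq1 → db2 → cache1: 2 + 12 = 14
Best route has total 14 ms.

14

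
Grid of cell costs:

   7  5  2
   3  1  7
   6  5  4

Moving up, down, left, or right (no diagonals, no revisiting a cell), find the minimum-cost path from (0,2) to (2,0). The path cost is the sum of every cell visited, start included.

17

Path [0,2] -> [0,1] -> [1,1] -> [1,0] -> [2,0]: 2 + 5 + 1 + 3 + 6 = 17.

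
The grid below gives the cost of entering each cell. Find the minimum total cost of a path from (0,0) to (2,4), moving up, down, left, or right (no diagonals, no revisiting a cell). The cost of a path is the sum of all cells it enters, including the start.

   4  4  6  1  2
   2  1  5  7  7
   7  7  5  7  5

29

Best path: (0,0)→(0,1)→(0,2)→(0,3)→(0,4)→(1,4)→(2,4)
Cost: 4 + 4 + 6 + 1 + 2 + 7 + 5 = 29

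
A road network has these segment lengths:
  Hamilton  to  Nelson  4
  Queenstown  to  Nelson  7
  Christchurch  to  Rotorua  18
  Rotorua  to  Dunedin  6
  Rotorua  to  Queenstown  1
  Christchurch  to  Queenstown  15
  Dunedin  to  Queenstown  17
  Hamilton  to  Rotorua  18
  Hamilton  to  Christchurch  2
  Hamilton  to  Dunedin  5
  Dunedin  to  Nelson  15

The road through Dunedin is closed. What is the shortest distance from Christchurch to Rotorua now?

14

Comparing a few candidate routes:
Christchurch→Hamilton→Nelson→Queenstown→Rotorua: 2 + 4 + 7 + 1 = 14
Christchurch→Rotorua: 18
Christchurch→Queenstown→Rotorua: 15 + 1 = 16
The minimum is 14.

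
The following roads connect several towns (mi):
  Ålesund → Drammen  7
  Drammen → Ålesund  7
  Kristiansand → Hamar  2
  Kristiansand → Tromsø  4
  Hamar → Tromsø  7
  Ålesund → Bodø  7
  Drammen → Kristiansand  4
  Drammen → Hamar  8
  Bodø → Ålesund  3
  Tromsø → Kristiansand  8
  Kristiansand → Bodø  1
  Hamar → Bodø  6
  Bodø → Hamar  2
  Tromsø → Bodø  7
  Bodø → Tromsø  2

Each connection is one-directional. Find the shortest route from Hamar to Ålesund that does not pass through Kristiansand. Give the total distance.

Paths from Hamar to Ålesund avoiding Kristiansand:
Hamar → Bodø → Ålesund: 6 + 3 = 9
Hamar → Tromsø → Bodø → Ålesund: 7 + 7 + 3 = 17
Best route has total 9 mi.

9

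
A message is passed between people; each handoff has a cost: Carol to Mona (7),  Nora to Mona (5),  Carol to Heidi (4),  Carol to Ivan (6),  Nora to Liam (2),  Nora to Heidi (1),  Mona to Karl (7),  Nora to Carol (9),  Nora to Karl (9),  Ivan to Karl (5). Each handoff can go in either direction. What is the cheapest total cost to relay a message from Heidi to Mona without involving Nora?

Candidate routes:
Heidi -> Carol -> Mona: 4 + 7 = 11
Heidi -> Carol -> Ivan -> Karl -> Mona: 4 + 6 + 5 + 7 = 22
Best route has total 11.

11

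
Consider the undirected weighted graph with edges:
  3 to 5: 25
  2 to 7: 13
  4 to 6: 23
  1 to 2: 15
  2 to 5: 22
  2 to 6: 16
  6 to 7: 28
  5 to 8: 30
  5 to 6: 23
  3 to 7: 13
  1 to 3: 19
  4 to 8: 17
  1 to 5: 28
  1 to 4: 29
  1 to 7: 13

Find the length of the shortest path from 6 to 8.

40

Some routes from 6 to 8:
6→7→1→4→8: 28 + 13 + 29 + 17 = 87
6→4→8: 23 + 17 = 40
6→2→1→4→8: 16 + 15 + 29 + 17 = 77
6→5→8: 23 + 30 = 53
6→2→5→8: 16 + 22 + 30 = 68
The minimum is 40.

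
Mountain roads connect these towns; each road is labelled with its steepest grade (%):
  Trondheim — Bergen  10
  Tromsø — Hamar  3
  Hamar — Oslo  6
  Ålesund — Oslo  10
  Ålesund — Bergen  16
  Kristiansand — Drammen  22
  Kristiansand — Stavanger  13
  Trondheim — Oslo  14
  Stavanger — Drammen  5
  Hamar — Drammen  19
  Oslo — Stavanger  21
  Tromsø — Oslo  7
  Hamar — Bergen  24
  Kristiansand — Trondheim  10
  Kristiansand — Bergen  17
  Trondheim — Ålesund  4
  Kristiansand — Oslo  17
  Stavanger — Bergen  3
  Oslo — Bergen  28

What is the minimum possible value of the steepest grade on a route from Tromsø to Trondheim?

Checking several routes:
Tromsø-Oslo-Ålesund-Trondheim: max(7, 10, 4) = 10
Tromsø-Hamar-Oslo-Ålesund-Trondheim: max(3, 6, 10, 4) = 10
Tromsø-Oslo-Ålesund-Bergen-Stavanger-Kristiansand-Trondheim: max(7, 10, 16, 3, 13, 10) = 16
Tromsø-Hamar-Oslo-Trondheim: max(3, 6, 14) = 14
Tromsø-Oslo-Ålesund-Bergen-Trondheim: max(7, 10, 16, 10) = 16
Tromsø-Oslo-Trondheim: max(7, 14) = 14
Smallest bottleneck: 10%.

10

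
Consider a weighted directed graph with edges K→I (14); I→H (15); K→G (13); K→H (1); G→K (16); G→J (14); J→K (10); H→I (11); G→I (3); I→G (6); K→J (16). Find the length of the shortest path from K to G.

13

Routes from K to G:
K → G: 13
K → H → I → G: 1 + 11 + 6 = 18
K → I → G: 14 + 6 = 20
The minimum is 13.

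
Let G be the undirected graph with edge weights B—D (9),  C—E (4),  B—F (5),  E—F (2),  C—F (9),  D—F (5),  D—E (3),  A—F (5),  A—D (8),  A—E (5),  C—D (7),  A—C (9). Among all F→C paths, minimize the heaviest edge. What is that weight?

4

Checking several routes:
F - D - E - C: max(5, 3, 4) = 5
F - E - C: max(2, 4) = 4
F - A - E - D - C: max(5, 5, 3, 7) = 7
F - A - E - C: max(5, 5, 4) = 5
F - E - D - C: max(2, 3, 7) = 7
F - D - C: max(5, 7) = 7
Best route has worst link 4.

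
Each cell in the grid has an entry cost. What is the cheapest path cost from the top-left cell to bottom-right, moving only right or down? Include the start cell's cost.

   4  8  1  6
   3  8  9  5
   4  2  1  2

Path [0,0]→[1,0]→[2,0]→[2,1]→[2,2]→[2,3]: 4 + 3 + 4 + 2 + 1 + 2 = 16.

16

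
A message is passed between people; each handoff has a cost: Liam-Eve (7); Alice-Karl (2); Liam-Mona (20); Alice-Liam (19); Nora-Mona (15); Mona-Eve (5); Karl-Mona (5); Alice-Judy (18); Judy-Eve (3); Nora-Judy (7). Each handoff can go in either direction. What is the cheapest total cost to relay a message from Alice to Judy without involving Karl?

Comparing a few candidate routes:
Alice → Judy: 18
Alice → Liam → Mona → Eve → Judy: 19 + 20 + 5 + 3 = 47
Alice → Liam → Eve → Judy: 19 + 7 + 3 = 29
Best route has total 18.

18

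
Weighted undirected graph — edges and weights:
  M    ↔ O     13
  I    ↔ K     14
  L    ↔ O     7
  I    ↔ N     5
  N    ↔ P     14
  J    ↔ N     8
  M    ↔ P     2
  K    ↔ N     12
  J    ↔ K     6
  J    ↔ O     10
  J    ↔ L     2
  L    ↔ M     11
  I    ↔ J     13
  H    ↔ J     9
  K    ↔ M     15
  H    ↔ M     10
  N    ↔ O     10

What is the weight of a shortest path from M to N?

16

Checking several routes:
M -> P -> N: 2 + 14 = 16
M -> O -> N: 13 + 10 = 23
M -> L -> J -> N: 11 + 2 + 8 = 21
Shortest: 16.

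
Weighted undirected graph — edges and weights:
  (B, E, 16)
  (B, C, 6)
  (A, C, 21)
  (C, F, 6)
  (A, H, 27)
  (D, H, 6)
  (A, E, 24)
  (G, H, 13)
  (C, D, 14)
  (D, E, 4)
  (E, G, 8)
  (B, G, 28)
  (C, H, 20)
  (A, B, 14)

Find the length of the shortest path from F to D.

Comparing a few candidate routes:
F -> C -> B -> E -> D: 6 + 6 + 16 + 4 = 32
F -> C -> H -> D: 6 + 20 + 6 = 32
F -> C -> D: 6 + 14 = 20
The minimum is 20.

20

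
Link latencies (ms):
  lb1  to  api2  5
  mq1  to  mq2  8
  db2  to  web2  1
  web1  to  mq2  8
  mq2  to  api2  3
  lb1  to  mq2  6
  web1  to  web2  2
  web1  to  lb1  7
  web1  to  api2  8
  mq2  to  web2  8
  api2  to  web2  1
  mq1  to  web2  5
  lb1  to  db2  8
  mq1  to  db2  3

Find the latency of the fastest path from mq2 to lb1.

Comparing a few candidate routes:
mq2-api2-lb1: 3 + 5 = 8
mq2-web2-api2-lb1: 8 + 1 + 5 = 14
mq2-lb1: 6
mq2-api2-web2-web1-lb1: 3 + 1 + 2 + 7 = 13
mq2-api2-web2-db2-lb1: 3 + 1 + 1 + 8 = 13
Shortest: 6 ms.

6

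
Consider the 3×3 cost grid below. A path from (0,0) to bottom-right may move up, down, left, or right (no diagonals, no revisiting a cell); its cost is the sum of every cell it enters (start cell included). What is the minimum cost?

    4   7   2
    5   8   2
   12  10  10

Path r0c0→r0c1→r0c2→r1c2→r2c2: 4 + 7 + 2 + 2 + 10 = 25.

25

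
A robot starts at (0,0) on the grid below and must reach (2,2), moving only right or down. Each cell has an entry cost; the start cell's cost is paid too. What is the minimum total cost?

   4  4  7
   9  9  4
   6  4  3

Take [0,0] -> [0,1] -> [0,2] -> [1,2] -> [2,2] for a total of 4 + 4 + 7 + 4 + 3 = 22.

22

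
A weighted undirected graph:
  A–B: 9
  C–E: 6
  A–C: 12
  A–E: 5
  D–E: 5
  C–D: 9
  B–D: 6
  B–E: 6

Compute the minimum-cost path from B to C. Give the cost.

Some routes from B to C:
B → D → E → C: 6 + 5 + 6 = 17
B → E → C: 6 + 6 = 12
B → D → C: 6 + 9 = 15
Shortest: 12.

12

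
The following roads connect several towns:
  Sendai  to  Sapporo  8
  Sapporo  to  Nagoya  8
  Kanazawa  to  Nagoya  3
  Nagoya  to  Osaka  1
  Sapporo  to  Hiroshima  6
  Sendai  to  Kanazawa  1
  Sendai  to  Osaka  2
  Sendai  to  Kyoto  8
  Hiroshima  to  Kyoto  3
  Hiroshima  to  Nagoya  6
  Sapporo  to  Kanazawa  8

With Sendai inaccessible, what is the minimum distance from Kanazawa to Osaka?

4

Candidate routes:
Kanazawa - Nagoya - Osaka: 3 + 1 = 4
Kanazawa - Sapporo - Hiroshima - Nagoya - Osaka: 8 + 6 + 6 + 1 = 21
Kanazawa - Sapporo - Nagoya - Osaka: 8 + 8 + 1 = 17
Best route has total 4.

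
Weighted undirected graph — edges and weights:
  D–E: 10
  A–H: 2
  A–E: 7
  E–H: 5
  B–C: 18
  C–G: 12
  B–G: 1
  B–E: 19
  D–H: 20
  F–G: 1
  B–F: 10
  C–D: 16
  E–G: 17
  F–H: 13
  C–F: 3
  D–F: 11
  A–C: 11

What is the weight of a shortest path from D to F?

11

A few of the D→F routes:
D-C-G-F: 16 + 12 + 1 = 29
D-F: 11
D-E-H-F: 10 + 5 + 13 = 28
D-C-F: 16 + 3 = 19
D-E-G-F: 10 + 17 + 1 = 28
Best route has total 11.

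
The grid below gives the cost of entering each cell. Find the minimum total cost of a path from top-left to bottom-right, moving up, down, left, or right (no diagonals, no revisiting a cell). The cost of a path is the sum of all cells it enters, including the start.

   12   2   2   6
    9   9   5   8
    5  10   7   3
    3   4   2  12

Path r0c0 r0c1 r0c2 r1c2 r2c2 r3c2 r3c3: 12 + 2 + 2 + 5 + 7 + 2 + 12 = 42.

42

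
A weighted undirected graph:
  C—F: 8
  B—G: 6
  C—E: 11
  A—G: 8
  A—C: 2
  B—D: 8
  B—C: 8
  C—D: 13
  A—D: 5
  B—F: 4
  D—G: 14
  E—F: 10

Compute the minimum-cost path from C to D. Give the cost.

A few of the C→D routes:
C→A→D: 2 + 5 = 7
C→D: 13
C→B→D: 8 + 8 = 16
Shortest: 7.

7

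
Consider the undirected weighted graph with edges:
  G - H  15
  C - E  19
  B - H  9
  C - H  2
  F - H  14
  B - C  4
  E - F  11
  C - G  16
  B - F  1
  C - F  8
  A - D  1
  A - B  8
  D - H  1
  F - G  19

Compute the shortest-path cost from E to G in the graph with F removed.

35

Candidate routes:
E → C → H → G: 19 + 2 + 15 = 36
E → C → B → H → G: 19 + 4 + 9 + 15 = 47
E → C → B → A → D → H → G: 19 + 4 + 8 + 1 + 1 + 15 = 48
E → C → G: 19 + 16 = 35
Shortest: 35.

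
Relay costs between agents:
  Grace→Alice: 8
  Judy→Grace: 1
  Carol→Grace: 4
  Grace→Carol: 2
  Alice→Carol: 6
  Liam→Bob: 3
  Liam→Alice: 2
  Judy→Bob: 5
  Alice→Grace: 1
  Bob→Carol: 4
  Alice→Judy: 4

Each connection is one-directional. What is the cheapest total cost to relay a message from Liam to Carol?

Some routes from Liam to Carol:
Liam-Alice-Judy-Grace-Carol: 2 + 4 + 1 + 2 = 9
Liam-Alice-Carol: 2 + 6 = 8
Liam-Bob-Carol: 3 + 4 = 7
Liam-Alice-Grace-Carol: 2 + 1 + 2 = 5
Best route has total 5.

5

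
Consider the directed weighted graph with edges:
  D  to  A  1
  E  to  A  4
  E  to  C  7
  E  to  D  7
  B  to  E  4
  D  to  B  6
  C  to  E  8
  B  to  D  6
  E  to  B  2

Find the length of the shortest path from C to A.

Candidate routes:
C → E → A: 8 + 4 = 12
C → E → D → A: 8 + 7 + 1 = 16
C → E → B → D → A: 8 + 2 + 6 + 1 = 17
The minimum is 12.

12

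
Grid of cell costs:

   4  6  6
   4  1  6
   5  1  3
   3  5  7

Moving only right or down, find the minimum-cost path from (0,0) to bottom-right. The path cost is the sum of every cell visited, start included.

20

Take r0c0 -> r1c0 -> r1c1 -> r2c1 -> r2c2 -> r3c2 for a total of 4 + 4 + 1 + 1 + 3 + 7 = 20.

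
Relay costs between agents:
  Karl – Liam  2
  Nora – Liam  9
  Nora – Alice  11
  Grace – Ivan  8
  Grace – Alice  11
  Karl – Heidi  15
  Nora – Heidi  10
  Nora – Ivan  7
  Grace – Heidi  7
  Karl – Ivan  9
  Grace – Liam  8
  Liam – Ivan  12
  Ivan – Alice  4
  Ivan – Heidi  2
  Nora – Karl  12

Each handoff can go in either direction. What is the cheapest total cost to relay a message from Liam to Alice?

15

A few of the Liam→Alice routes:
Liam-Nora-Alice: 9 + 11 = 20
Liam-Grace-Alice: 8 + 11 = 19
Liam-Ivan-Alice: 12 + 4 = 16
Liam-Karl-Ivan-Alice: 2 + 9 + 4 = 15
Shortest: 15.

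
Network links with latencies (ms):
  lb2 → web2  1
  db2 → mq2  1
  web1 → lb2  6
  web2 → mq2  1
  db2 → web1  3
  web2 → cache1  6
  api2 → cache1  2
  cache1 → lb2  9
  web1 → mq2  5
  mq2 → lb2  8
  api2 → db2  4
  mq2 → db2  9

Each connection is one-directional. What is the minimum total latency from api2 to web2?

12

Candidate routes:
api2 → db2 → web1 → lb2 → web2: 4 + 3 + 6 + 1 = 14
api2 → db2 → mq2 → lb2 → web2: 4 + 1 + 8 + 1 = 14
api2 → db2 → web1 → mq2 → lb2 → web2: 4 + 3 + 5 + 8 + 1 = 21
api2 → cache1 → lb2 → web2: 2 + 9 + 1 = 12
The minimum is 12 ms.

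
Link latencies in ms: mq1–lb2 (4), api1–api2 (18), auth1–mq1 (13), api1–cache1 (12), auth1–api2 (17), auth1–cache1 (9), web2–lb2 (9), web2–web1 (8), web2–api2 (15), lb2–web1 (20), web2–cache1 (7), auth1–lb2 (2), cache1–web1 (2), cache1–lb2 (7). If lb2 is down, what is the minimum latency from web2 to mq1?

29

A few of the web2→mq1 routes:
web2 → web1 → cache1 → auth1 → mq1: 8 + 2 + 9 + 13 = 32
web2 → cache1 → auth1 → mq1: 7 + 9 + 13 = 29
web2 → api2 → auth1 → mq1: 15 + 17 + 13 = 45
web2 → api2 → api1 → cache1 → auth1 → mq1: 15 + 18 + 12 + 9 + 13 = 67
web2 → cache1 → api1 → api2 → auth1 → mq1: 7 + 12 + 18 + 17 + 13 = 67
Best route has total 29 ms.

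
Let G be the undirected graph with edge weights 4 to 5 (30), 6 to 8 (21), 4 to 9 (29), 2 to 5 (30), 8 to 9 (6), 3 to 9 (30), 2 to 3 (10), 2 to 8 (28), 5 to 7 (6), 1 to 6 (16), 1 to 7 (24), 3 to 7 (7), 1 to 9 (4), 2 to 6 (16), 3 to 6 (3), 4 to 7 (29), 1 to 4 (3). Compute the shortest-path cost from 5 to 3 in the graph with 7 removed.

Some routes from 5 to 3 avoiding 7:
5-4-1-9-8-6-3: 30 + 3 + 4 + 6 + 21 + 3 = 67
5-4-1-6-3: 30 + 3 + 16 + 3 = 52
5-2-6-3: 30 + 16 + 3 = 49
5-4-1-9-3: 30 + 3 + 4 + 30 = 67
5-2-3: 30 + 10 = 40
Shortest: 40.

40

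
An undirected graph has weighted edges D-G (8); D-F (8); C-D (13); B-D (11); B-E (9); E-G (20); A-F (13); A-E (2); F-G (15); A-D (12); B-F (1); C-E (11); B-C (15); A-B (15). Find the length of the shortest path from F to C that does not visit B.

21

Checking several routes:
F -> A -> D -> C: 13 + 12 + 13 = 38
F -> D -> A -> E -> C: 8 + 12 + 2 + 11 = 33
F -> G -> D -> C: 15 + 8 + 13 = 36
F -> D -> C: 8 + 13 = 21
F -> A -> E -> C: 13 + 2 + 11 = 26
Best route has total 21.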